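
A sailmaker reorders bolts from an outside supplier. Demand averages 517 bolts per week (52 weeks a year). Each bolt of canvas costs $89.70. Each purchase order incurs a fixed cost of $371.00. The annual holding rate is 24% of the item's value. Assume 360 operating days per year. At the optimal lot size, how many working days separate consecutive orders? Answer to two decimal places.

Annual demand D = 517 × 52 = 26,884.
Holding cost H = 0.24 × $89.70 = $21.5280 per unit per year.
EOQ = √(2DS/H) = √(2 × 26,884 × 371 / 21.528) ≈ 962.60.
Cycle time = Q*/D × 360 = 962.60 / 26,884 × 360 ≈ 12.890 days.

T ≈ 12.89 days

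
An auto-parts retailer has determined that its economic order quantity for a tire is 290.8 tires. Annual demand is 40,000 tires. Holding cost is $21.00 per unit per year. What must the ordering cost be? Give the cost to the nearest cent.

S ≈ $22.20

Invert the EOQ relation Q*² = 2DS/H.
From Q* = √(2DS/H): S = Q*²H / (2D) = 290.8² × 21 / (2 × 40,000) = 22.1982.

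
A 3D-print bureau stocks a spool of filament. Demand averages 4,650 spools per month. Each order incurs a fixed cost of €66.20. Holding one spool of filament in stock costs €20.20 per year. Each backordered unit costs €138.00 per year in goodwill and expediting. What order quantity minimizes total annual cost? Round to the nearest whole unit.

Annual demand D = 4,650 × 12 = 55,800.
With planned backorders, Q* = √(2DS/H) · √((H+B)/B).
√(2DS/H) = √(2 × 55,800 × 66.2 / 20.2) = 604.763.
√((H+B)/B) = √((20.2+138)/138) = 1.0707.
Q* ≈ 647.514.

Q* ≈ 648 spools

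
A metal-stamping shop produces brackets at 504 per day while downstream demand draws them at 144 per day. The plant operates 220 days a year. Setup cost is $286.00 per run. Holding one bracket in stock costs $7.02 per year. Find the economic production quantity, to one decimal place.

Annual demand D = 144 × 220 = 31,680.
Production build-up factor (1 − d/p) = 1 − 144/504 = 0.7143.
Q* = √(2DS / (H(1 − d/p))) = √(2 × 31,680 × 286 / (7.02 × 0.7143)).
= √(18,120,960 / 5.0143) ≈ 1901.017.

Q* ≈ 1,901.0 brackets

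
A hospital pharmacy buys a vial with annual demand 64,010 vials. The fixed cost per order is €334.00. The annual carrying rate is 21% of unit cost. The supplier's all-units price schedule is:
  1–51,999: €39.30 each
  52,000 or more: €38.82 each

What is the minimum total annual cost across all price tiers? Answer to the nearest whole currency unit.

Holding cost per unit per year at price C is H = 0.21·C.
Evaluate total cost at each tier's feasible EOQ or, if the EOQ is below the tier, at the tier's minimum quantity.
EOQ at €39.30 = 2276.2 (feasible in tier 1): TC = 64,010×€39.30 + (64,010/2276.2)×334 + (2276.2/2)×0.21×€39.30 = €2,534,378.30.
EOQ at €38.82 = 2290.2 < 52000, so use break Q=52000: TC = 64,010×€38.82 + (64,010/52000.0)×334 + (52000.0/2)×0.21×€38.82 = €2,697,236.54.
Lowest total cost among the candidates is at Q = 2276.2.

TC* ≈ €2,534,378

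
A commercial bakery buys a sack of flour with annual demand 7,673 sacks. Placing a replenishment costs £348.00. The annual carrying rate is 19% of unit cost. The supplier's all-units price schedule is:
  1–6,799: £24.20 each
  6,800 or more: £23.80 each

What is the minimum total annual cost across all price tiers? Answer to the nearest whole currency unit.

TC* ≈ £190,642

Holding cost per unit per year at price C is H = 0.19·C.
For each price level, check whether its EOQ is feasible; otherwise the best quantity at that price is the breakpoint.
EOQ at £24.20 = 1077.7 (feasible in tier 1): TC = 7,673×£24.20 + (7,673/1077.7)×348 + (1077.7/2)×0.19×£24.20 = £190,641.92.
EOQ at £23.80 = 1086.7 < 6800, so use break Q=6800: TC = 7,673×£23.80 + (7,673/6800.0)×348 + (6800.0/2)×0.19×£23.80 = £198,384.88.
Lowest total cost among the candidates is at Q = 1077.7.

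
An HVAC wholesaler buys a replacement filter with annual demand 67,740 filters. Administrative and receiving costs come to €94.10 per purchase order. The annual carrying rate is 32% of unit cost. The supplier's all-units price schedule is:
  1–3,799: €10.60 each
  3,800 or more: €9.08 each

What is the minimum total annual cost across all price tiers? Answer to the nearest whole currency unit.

Holding cost per unit per year at price C is H = 0.32·C.
For each price level, check whether its EOQ is feasible; otherwise the best quantity at that price is the breakpoint.
EOQ at €10.60 = 1938.7 (feasible in tier 1): TC = 67,740×€10.60 + (67,740/1938.7)×94.1 + (1938.7/2)×0.32×€10.60 = €724,619.98.
EOQ at €9.08 = 2094.7 < 3800, so use break Q=3800: TC = 67,740×€9.08 + (67,740/3800.0)×94.1 + (3800.0/2)×0.32×€9.08 = €622,277.30.
Lowest total cost among the candidates is at Q = 3800.0.

TC* ≈ €622,277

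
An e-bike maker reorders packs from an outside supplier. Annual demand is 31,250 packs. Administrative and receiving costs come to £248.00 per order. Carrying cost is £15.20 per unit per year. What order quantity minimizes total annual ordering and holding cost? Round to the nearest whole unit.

EOQ = √(2DS / H) = √(2 × 31,250 × 248 / 15.2).
= √(15,500,000 / 15.2) = √1,019,736.8421 ≈ 1009.820.

Q* ≈ 1,010 packs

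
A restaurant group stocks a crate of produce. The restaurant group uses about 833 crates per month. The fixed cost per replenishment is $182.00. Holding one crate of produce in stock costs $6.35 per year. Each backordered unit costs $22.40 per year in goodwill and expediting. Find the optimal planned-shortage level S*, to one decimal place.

S* ≈ 189.4 crates

Annual demand D = 833 × 12 = 9,996.
With planned backorders, Q* = √(2DS/H) · √((H+B)/B).
√(2DS/H) = √(2 × 9,996 × 182 / 6.35) = 756.967.
√((H+B)/B) = √((6.35+22.4)/22.4) = 1.1329.
Q* ≈ 857.575.
S* = Q* · H/(H+B) = 857.575 × 6.35/28.75 ≈ 189.412.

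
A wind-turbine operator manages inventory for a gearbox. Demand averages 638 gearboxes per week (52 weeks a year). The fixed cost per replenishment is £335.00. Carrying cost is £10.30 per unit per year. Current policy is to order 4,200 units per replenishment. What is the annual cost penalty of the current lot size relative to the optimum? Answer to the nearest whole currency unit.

Annual demand D = 638 × 52 = 33,176.
EOQ = √(2DS/H) = √(2 × 33,176 × 335 / 10.3) ≈ 1469.03.
Cost at Q* = (D/Q*)S + (Q*/2)H = √(2DSH) ≈ £15,131.01.
Cost at Q = 4,200: (33,176/4,200)×335 + (4,200/2)×10.3 = £2,646.18 + £21,630.00 = £24,276.18.
Excess = £24,276.18 − £15,131.01 = £9,145.17.

Extra cost ≈ £9,145 per year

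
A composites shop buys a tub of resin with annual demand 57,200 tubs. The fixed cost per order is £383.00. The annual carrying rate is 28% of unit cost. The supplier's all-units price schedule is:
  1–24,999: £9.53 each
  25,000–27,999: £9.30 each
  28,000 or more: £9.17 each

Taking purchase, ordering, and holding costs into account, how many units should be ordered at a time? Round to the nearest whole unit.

Holding cost per unit per year at price C is H = 0.28·C.
Evaluate total cost at each tier's feasible EOQ or, if the EOQ is below the tier, at the tier's minimum quantity.
EOQ at £9.53 = 4052.2 (feasible in tier 1): TC = 57,200×£9.53 + (57,200/4052.2)×383 + (4052.2/2)×0.28×£9.53 = £555,928.79.
EOQ at £9.30 = 4102.0 < 25000, so use break Q=25000: TC = 57,200×£9.30 + (57,200/25000.0)×383 + (25000.0/2)×0.28×£9.30 = £565,386.30.
EOQ at £9.17 = 4130.9 < 28000, so use break Q=28000: TC = 57,200×£9.17 + (57,200/28000.0)×383 + (28000.0/2)×0.28×£9.17 = £561,252.81.
Lowest total cost is £555,928.79 at Q = 4052.2.

Q* ≈ 4,052 tubs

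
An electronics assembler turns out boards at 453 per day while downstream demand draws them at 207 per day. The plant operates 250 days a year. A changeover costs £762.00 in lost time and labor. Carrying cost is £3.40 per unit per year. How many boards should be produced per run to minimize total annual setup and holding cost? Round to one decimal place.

Q* ≈ 6,535.7 boards

Annual demand D = 207 × 250 = 51,750.
Production build-up factor (1 − d/p) = 1 − 207/453 = 0.5430.
Q* = √(2DS / (H(1 − d/p))) = √(2 × 51,750 × 762 / (3.4 × 0.5430)).
= √(78,867,000 / 1.8464) ≈ 6535.664.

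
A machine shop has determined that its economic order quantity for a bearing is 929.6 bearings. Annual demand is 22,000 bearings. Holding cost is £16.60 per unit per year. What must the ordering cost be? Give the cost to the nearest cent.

The basic EOQ model gives Q* = √(2DS/H); rearrange for the unknown.
From Q* = √(2DS/H): S = Q*²H / (2D) = 929.6² × 16.6 / (2 × 22,000) = 326.0226.

S ≈ £326.02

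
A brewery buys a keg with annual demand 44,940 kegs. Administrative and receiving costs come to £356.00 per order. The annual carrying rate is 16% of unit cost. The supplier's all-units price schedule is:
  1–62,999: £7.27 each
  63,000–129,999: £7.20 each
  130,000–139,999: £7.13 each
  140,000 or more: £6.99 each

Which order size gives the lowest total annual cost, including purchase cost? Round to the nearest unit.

Q* ≈ 5,245 kegs

Holding cost per unit per year at price C is H = 0.16·C.
Evaluate total cost at each tier's feasible EOQ or, if the EOQ is below the tier, at the tier's minimum quantity.
EOQ at £7.27 = 5244.8 (feasible in tier 1): TC = 44,940×£7.27 + (44,940/5244.8)×356 + (5244.8/2)×0.16×£7.27 = £332,814.56.
EOQ at £7.20 = 5270.2 < 63000, so use break Q=63000: TC = 44,940×£7.20 + (44,940/63000.0)×356 + (63000.0/2)×0.16×£7.20 = £360,109.95.
EOQ at £7.13 = 5296.0 < 130000, so use break Q=130000: TC = 44,940×£7.13 + (44,940/130000.0)×356 + (130000.0/2)×0.16×£7.13 = £394,697.27.
EOQ at £6.99 = 5348.8 < 140000, so use break Q=140000: TC = 44,940×£6.99 + (44,940/140000.0)×356 + (140000.0/2)×0.16×£6.99 = £392,532.88.
Lowest total cost is £332,814.56 at Q = 5244.8.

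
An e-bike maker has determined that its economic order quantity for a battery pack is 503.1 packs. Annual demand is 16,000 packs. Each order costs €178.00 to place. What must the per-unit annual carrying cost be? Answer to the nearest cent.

H ≈ €22.50

The basic EOQ model gives Q* = √(2DS/H); rearrange for the unknown.
From Q* = √(2DS/H): H = 2DS / Q*² = 2 × 16,000 × 178 / 503.1² = 22.5041.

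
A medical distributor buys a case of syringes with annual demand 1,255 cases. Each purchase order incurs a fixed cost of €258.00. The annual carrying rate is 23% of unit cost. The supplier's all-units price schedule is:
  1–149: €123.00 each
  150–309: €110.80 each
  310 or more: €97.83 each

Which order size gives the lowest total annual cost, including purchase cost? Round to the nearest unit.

Holding cost per unit per year at price C is H = 0.23·C.
Candidates are each tier's EOQ (if it falls in that tier) and each price-break quantity.
Tier 1 (€123.00): EOQ = 151.3 exceeds tier's upper bound 149, so this tier is dominated.
EOQ at €110.80 = 159.4 (feasible in tier 2): TC = 1,255×€110.80 + (1,255/159.4)×258 + (159.4/2)×0.23×€110.80 = €143,116.38.
EOQ at €97.83 = 169.6 < 310, so use break Q=310: TC = 1,255×€97.83 + (1,255/310.0)×258 + (310.0/2)×0.23×€97.83 = €127,308.77.
Lowest total cost is €127,308.77 at Q = 310.0.

Q* ≈ 310 cases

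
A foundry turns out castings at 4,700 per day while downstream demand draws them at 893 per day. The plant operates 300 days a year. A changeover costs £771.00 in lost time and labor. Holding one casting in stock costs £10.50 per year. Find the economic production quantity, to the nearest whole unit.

Q* ≈ 6,969 castings

Annual demand D = 893 × 300 = 267,900.
Production build-up factor (1 − d/p) = 1 − 893/4,700 = 0.8100.
Q* = √(2DS / (H(1 − d/p))) = √(2 × 267,900 × 771 / (10.5 × 0.8100)).
= √(413,101,800 / 8.505) ≈ 6969.336.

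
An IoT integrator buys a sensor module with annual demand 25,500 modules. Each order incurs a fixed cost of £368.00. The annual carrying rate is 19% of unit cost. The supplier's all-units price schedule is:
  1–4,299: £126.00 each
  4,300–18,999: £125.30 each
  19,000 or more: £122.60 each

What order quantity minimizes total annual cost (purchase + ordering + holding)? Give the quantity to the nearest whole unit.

Holding cost per unit per year at price C is H = 0.19·C.
Evaluate total cost at each tier's feasible EOQ or, if the EOQ is below the tier, at the tier's minimum quantity.
EOQ at £126.00 = 885.4 (feasible in tier 1): TC = 25,500×£126.00 + (25,500/885.4)×368 + (885.4/2)×0.19×£126.00 = £3,234,196.84.
EOQ at £125.30 = 887.9 < 4300, so use break Q=4300: TC = 25,500×£125.30 + (25,500/4300.0)×368 + (4300.0/2)×0.19×£125.30 = £3,248,517.38.
EOQ at £122.60 = 897.6 < 19000, so use break Q=19000: TC = 25,500×£122.60 + (25,500/19000.0)×368 + (19000.0/2)×0.19×£122.60 = £3,348,086.89.
Lowest total cost is £3,234,196.84 at Q = 885.4.

Q* ≈ 885 modules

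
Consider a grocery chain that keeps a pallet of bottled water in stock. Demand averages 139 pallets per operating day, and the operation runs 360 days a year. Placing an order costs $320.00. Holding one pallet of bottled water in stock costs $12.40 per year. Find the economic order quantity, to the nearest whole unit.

Annual demand D = 139 × 360 = 50,040.
EOQ = √(2DS / H) = √(2 × 50,040 × 320 / 12.4).
= √(32,025,600 / 12.4) = √2,582,709.6774 ≈ 1607.081.

Q* ≈ 1,607 pallets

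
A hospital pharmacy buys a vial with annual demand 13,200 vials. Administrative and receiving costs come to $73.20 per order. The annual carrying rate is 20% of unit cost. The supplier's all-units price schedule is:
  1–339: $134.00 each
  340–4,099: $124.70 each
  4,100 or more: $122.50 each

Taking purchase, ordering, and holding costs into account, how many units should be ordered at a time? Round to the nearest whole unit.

Holding cost per unit per year at price C is H = 0.20·C.
Candidates are each tier's EOQ (if it falls in that tier) and each price-break quantity.
EOQ at $134.00 = 268.5 (feasible in tier 1): TC = 13,200×$134.00 + (13,200/268.5)×73.2 + (268.5/2)×0.20×$134.00 = $1,775,996.56.
EOQ at $124.70 = 278.4 < 340, so use break Q=340: TC = 13,200×$124.70 + (13,200/340.0)×73.2 + (340.0/2)×0.20×$124.70 = $1,653,121.68.
EOQ at $122.50 = 280.9 < 4100, so use break Q=4100: TC = 13,200×$122.50 + (13,200/4100.0)×73.2 + (4100.0/2)×0.20×$122.50 = $1,667,460.67.
Lowest total cost is $1,653,121.68 at Q = 340.0.

Q* ≈ 340 vials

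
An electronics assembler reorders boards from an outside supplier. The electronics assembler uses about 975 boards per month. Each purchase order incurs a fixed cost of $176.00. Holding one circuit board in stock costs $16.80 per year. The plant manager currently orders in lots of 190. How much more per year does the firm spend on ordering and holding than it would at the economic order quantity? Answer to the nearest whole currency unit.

Extra cost ≈ $4,116 per year

Annual demand D = 975 × 12 = 11,700.
EOQ = √(2DS/H) = √(2 × 11,700 × 176 / 16.8) ≈ 495.12.
Cost at Q* = (D/Q*)S + (Q*/2)H = √(2DSH) ≈ $8,318.00.
Cost at Q = 190: (11,700/190)×176 + (190/2)×16.8 = $10,837.89 + $1,596.00 = $12,433.89.
Excess = $12,433.89 − $8,318.00 = $4,115.89.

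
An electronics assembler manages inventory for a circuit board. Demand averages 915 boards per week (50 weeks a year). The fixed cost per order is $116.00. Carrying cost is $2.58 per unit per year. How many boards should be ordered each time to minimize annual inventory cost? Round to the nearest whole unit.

Q* ≈ 2,028 boards

Annual demand D = 915 × 50 = 45,750.
EOQ = √(2DS / H) = √(2 × 45,750 × 116 / 2.58).
= √(10,614,000 / 2.58) = √4,113,953.4884 ≈ 2028.288.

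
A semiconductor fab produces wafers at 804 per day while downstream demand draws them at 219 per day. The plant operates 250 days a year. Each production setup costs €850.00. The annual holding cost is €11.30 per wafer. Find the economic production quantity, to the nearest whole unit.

Annual demand D = 219 × 250 = 54,750.
Production build-up factor (1 − d/p) = 1 − 219/804 = 0.7276.
Q* = √(2DS / (H(1 − d/p))) = √(2 × 54,750 × 850 / (11.3 × 0.7276)).
= √(93,075,000 / 8.222) ≈ 3364.553.

Q* ≈ 3,365 wafers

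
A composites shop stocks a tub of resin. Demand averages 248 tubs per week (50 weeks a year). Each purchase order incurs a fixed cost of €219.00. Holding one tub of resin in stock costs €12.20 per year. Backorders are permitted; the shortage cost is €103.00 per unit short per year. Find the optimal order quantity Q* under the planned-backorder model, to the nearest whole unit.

Q* ≈ 706 tubs

Annual demand D = 248 × 50 = 12,400.
With planned backorders, Q* = √(2DS/H) · √((H+B)/B).
√(2DS/H) = √(2 × 12,400 × 219 / 12.2) = 667.218.
√((H+B)/B) = √((12.2+103)/103) = 1.0576.
Q* ≈ 705.628.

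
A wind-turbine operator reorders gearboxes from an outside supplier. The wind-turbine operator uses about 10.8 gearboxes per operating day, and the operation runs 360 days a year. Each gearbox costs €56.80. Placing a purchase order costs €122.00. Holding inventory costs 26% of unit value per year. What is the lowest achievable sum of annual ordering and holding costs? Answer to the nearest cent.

Annual demand D = 10.8 × 360 = 3,888.
Holding cost H = 0.26 × €56.80 = €14.7680 per unit per year.
The optimal lot size = √(2DS/H) = √(2 × 3,888 × 122 / 14.768) ≈ 253.45.
At the optimum the two cost components are equal, so total cost = 2·(Q*/2)H = Q*·H.
Minimum total = √(2DSH) = √(2 × 3,888 × 122 × 14.768) ≈ 3742.992.

TC* ≈ €3,742.99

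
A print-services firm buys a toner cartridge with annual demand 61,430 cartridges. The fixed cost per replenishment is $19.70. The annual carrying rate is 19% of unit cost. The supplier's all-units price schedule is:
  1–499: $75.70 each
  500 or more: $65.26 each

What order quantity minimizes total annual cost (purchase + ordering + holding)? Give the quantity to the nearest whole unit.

Q* ≈ 500 cartridges

Holding cost per unit per year at price C is H = 0.19·C.
For each price level, check whether its EOQ is feasible; otherwise the best quantity at that price is the breakpoint.
EOQ at $75.70 = 410.2 (feasible in tier 1): TC = 61,430×$75.70 + (61,430/410.2)×19.7 + (410.2/2)×0.19×$75.70 = $4,656,151.15.
EOQ at $65.26 = 441.8 < 500, so use break Q=500: TC = 61,430×$65.26 + (61,430/500.0)×19.7 + (500.0/2)×0.19×$65.26 = $4,014,441.99.
Lowest total cost is $4,014,441.99 at Q = 500.0.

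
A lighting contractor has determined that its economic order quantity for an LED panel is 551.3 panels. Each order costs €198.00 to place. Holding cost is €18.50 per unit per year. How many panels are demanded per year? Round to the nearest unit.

D ≈ 14,199 panels per year

The basic EOQ model gives Q* = √(2DS/H); rearrange for the unknown.
From Q* = √(2DS/H): D = Q*²H / (2S) = 551.3² × 18.5 / (2 × 198) = 14198.829.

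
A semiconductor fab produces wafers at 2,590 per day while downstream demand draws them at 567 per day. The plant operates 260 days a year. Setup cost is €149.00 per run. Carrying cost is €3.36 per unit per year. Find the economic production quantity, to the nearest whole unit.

Q* ≈ 4,091 wafers

Annual demand D = 567 × 260 = 147,420.
Production build-up factor (1 − d/p) = 1 − 567/2,590 = 0.7811.
Q* = √(2DS / (H(1 − d/p))) = √(2 × 147,420 × 149 / (3.36 × 0.7811)).
= √(43,931,160 / 2.6244) ≈ 4091.369.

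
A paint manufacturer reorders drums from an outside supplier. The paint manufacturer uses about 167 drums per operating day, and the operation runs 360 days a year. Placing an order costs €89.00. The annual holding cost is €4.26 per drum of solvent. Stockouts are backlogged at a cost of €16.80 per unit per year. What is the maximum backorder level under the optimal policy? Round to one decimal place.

S* ≈ 359.0 drums

Annual demand D = 167 × 360 = 60,120.
With planned backorders, Q* = √(2DS/H) · √((H+B)/B).
√(2DS/H) = √(2 × 60,120 × 89 / 4.26) = 1584.947.
√((H+B)/B) = √((4.26+16.8)/16.8) = 1.1196.
Q* ≈ 1774.554.
S* = Q* · H/(H+B) = 1774.554 × 4.26/21.06 ≈ 358.955.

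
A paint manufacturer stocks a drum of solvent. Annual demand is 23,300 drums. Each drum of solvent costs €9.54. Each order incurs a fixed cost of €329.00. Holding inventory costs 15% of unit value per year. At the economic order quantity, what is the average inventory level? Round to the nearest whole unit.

Holding cost H = 0.15 × €9.54 = €1.4310 per unit per year.
The optimal lot size = √(2DS/H) = √(2 × 23,300 × 329 / 1.431) ≈ 3273.19.
Average inventory = Q*/2 ≈ 3273.19 / 2 = 1636.595.

Average inventory ≈ 1,637 drums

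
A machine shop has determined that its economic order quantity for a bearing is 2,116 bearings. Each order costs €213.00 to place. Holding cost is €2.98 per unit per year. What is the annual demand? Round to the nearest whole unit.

Squaring Q* = √(2DS/H) gives Q*² = 2DS/H.
From Q* = √(2DS/H): D = Q*²H / (2S) = 2,116² × 2.98 / (2 × 213) = 31321.171.

D ≈ 31,321 bearings per year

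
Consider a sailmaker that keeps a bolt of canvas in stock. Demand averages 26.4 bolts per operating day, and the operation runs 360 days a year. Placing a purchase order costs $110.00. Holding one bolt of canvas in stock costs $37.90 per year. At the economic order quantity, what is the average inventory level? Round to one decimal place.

Average inventory ≈ 117.4 bolts

Annual demand D = 26.4 × 360 = 9,504.
Q* = √(2DS/H) = √(2 × 9,504 × 110 / 37.9) ≈ 234.88.
Average inventory = Q*/2 ≈ 234.88 / 2 = 117.440.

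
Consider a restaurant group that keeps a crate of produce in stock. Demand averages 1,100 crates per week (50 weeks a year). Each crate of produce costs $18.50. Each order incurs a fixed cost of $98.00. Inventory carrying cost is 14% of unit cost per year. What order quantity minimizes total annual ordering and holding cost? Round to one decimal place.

Q* ≈ 2,040.1 crates

Annual demand D = 1,100 × 50 = 55,000.
Holding cost H = 0.14 × $18.50 = $2.5900 per unit per year.
EOQ = √(2DS / H) = √(2 × 55,000 × 98 / 2.59).
= √(10,780,000 / 2.59) = √4,162,162.1622 ≈ 2040.138.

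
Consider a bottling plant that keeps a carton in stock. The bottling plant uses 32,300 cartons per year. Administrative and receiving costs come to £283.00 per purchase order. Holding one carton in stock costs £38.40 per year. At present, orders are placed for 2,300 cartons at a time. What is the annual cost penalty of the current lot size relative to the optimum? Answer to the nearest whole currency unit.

EOQ = √(2DS/H) = √(2 × 32,300 × 283 / 38.4) ≈ 689.99.
Cost at Q* = (D/Q*)S + (Q*/2)H = √(2DSH) ≈ £26,495.68.
Cost at Q = 2,300: (32,300/2,300)×283 + (2,300/2)×38.4 = £3,974.30 + £44,160.00 = £48,134.30.
Excess = £48,134.30 − £26,495.68 = £21,638.62.

Extra cost ≈ £21,639 per year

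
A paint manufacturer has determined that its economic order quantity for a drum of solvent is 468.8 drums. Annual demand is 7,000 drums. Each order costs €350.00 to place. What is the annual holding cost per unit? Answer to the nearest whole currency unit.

H ≈ €22

Squaring Q* = √(2DS/H) gives Q*² = 2DS/H.
From Q* = √(2DS/H): H = 2DS / Q*² = 2 × 7,000 × 350 / 468.8² = 22.2957.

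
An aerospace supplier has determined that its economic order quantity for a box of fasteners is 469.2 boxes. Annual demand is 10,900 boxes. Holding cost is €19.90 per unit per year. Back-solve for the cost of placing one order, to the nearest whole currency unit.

Squaring Q* = √(2DS/H) gives Q*² = 2DS/H.
From Q* = √(2DS/H): S = Q*²H / (2D) = 469.2² × 19.9 / (2 × 10,900) = 200.9614.

S ≈ €201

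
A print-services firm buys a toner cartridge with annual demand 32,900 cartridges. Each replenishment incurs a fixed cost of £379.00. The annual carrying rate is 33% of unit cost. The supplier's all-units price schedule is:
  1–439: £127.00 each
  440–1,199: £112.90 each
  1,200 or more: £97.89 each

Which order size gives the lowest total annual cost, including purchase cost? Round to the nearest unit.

Holding cost per unit per year at price C is H = 0.33·C.
For each price level, check whether its EOQ is feasible; otherwise the best quantity at that price is the breakpoint.
Tier 1 (£127.00): EOQ = 771.4 exceeds tier's upper bound 439, so this tier is dominated.
EOQ at £112.90 = 818.1 (feasible in tier 2): TC = 32,900×£112.90 + (32,900/818.1)×379 + (818.1/2)×0.33×£112.90 = £3,744,891.51.
EOQ at £97.89 = 878.6 < 1200, so use break Q=1200: TC = 32,900×£97.89 + (32,900/1200.0)×379 + (1200.0/2)×0.33×£97.89 = £3,250,354.14.
Lowest total cost is £3,250,354.14 at Q = 1200.0.

Q* ≈ 1,200 cartridges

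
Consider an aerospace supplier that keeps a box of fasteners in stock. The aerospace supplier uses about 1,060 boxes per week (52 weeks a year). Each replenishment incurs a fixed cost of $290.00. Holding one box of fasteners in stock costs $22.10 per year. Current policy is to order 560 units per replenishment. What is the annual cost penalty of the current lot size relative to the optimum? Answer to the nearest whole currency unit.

Extra cost ≈ $8,152 per year

Annual demand D = 1,060 × 52 = 55,120.
EOQ = √(2DS/H) = √(2 × 55,120 × 290 / 22.1) ≈ 1202.74.
Cost at Q* = (D/Q*)S + (Q*/2)H = √(2DSH) ≈ $26,580.60.
Cost at Q = 560: (55,120/560)×290 + (560/2)×22.1 = $28,544.29 + $6,188.00 = $34,732.29.
Excess = $34,732.29 − $26,580.60 = $8,151.69.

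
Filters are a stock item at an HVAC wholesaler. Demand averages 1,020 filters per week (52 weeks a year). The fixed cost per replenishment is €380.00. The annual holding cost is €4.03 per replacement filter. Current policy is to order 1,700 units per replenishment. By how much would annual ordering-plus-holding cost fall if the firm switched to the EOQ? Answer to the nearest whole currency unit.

Annual demand D = 1,020 × 52 = 53,040.
EOQ = √(2DS/H) = √(2 × 53,040 × 380 / 4.03) ≈ 3162.69.
Cost at Q* = (D/Q*)S + (Q*/2)H = √(2DSH) ≈ €12,745.62.
Cost at Q = 1,700: (53,040/1,700)×380 + (1,700/2)×4.03 = €11,856.00 + €3,425.50 = €15,281.50.
Excess = €15,281.50 − €12,745.62 = €2,535.88.

Extra cost ≈ €2,536 per year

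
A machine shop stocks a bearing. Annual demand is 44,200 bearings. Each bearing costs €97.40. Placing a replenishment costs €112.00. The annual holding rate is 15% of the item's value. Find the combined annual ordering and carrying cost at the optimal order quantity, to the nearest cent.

Holding cost H = 0.15 × €97.40 = €14.6100 per unit per year.
The optimal lot size = √(2DS/H) = √(2 × 44,200 × 112 / 14.61) ≈ 823.21.
At Q*, ordering cost (D/Q*)S equals holding cost (Q*/2)H, each = √(DSH/2).
Minimum total = √(2DSH) = √(2 × 44,200 × 112 × 14.61) ≈ 12027.081.

TC* ≈ €12,027.08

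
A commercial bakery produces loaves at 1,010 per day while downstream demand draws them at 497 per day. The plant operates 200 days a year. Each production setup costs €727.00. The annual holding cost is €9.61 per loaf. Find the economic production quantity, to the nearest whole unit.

Annual demand D = 497 × 200 = 99,400.
Production build-up factor (1 − d/p) = 1 − 497/1,010 = 0.5079.
Q* = √(2DS / (H(1 − d/p))) = √(2 × 99,400 × 727 / (9.61 × 0.5079)).
= √(144,527,600 / 4.8811) ≈ 5441.463.

Q* ≈ 5,441 loaves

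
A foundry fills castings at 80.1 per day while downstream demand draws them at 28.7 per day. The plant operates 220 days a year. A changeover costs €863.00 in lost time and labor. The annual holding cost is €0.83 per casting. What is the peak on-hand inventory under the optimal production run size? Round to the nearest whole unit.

Annual demand D = 28.7 × 220 = 6,314.
Production build-up factor (1 − d/p) = 1 − 28.7/80.1 = 0.6417.
Q* = √(2DS / (H(1 − d/p))) = √(2 × 6,314 × 863 / (0.83 × 0.6417)).
= √(10,897,964 / 0.5326) ≈ 4523.435.
Maximum inventory = Q*(1 − d/p) = 4523.435 × 0.6417 ≈ 2902.679.

I_max ≈ 2,903 castings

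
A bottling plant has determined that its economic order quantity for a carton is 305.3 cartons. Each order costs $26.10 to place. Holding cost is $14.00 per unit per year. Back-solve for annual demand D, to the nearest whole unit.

D ≈ 24,998 cartons per year

Invert the EOQ relation Q*² = 2DS/H.
From Q* = √(2DS/H): D = Q*²H / (2S) = 305.3² × 14 / (2 × 26.1) = 24998.338.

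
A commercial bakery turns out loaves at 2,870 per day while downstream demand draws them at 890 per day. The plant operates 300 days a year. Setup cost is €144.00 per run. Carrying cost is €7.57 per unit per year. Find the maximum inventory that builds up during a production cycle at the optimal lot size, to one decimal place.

I_max ≈ 2,647.3 loaves

Annual demand D = 890 × 300 = 267,000.
Production build-up factor (1 − d/p) = 1 − 890/2,870 = 0.6899.
Q* = √(2DS / (H(1 − d/p))) = √(2 × 267,000 × 144 / (7.57 × 0.6899)).
= √(76,896,000 / 5.2225) ≈ 3837.181.
Maximum inventory = Q*(1 − d/p) = 3837.181 × 0.6899 ≈ 2647.254.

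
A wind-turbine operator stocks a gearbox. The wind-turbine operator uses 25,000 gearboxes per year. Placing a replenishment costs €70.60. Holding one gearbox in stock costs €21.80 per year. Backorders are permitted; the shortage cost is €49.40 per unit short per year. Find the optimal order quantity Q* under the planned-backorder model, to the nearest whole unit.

Q* ≈ 483 gearboxes

With planned backorders, Q* = √(2DS/H) · √((H+B)/B).
√(2DS/H) = √(2 × 25,000 × 70.6 / 21.8) = 402.401.
√((H+B)/B) = √((21.8+49.4)/49.4) = 1.2005.
Q* ≈ 483.098.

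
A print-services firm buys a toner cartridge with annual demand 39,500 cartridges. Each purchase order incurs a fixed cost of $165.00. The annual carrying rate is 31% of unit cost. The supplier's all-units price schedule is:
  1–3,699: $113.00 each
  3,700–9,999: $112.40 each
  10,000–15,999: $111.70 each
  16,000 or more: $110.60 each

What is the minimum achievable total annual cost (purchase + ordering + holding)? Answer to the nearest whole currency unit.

TC* ≈ $4,484,869

Holding cost per unit per year at price C is H = 0.31·C.
For each price level, check whether its EOQ is feasible; otherwise the best quantity at that price is the breakpoint.
EOQ at $113.00 = 610.0 (feasible in tier 1): TC = 39,500×$113.00 + (39,500/610.0)×165 + (610.0/2)×0.31×$113.00 = $4,484,868.58.
EOQ at $112.40 = 611.6 < 3700, so use break Q=3700: TC = 39,500×$112.40 + (39,500/3700.0)×165 + (3700.0/2)×0.31×$112.40 = $4,506,022.89.
EOQ at $111.70 = 613.5 < 10000, so use break Q=10000: TC = 39,500×$111.70 + (39,500/10000.0)×165 + (10000.0/2)×0.31×$111.70 = $4,585,936.75.
EOQ at $110.60 = 616.6 < 16000, so use break Q=16000: TC = 39,500×$110.60 + (39,500/16000.0)×165 + (16000.0/2)×0.31×$110.60 = $4,643,395.34.
Lowest total cost among the candidates is at Q = 610.0.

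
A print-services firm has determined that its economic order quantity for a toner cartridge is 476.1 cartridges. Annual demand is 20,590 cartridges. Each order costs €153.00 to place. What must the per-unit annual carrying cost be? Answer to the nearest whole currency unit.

Squaring Q* = √(2DS/H) gives Q*² = 2DS/H.
From Q* = √(2DS/H): H = 2DS / Q*² = 2 × 20,590 × 153 / 476.1² = 27.7959.

H ≈ €28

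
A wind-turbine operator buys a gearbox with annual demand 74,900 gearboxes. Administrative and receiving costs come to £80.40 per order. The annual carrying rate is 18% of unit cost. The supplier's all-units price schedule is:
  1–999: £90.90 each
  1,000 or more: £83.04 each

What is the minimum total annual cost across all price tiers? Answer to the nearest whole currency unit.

TC* ≈ £6,233,192

Holding cost per unit per year at price C is H = 0.18·C.
Evaluate total cost at each tier's feasible EOQ or, if the EOQ is below the tier, at the tier's minimum quantity.
EOQ at £90.90 = 858.0 (feasible in tier 1): TC = 74,900×£90.90 + (74,900/858.0)×80.4 + (858.0/2)×0.18×£90.90 = £6,822,447.90.
EOQ at £83.04 = 897.6 < 1000, so use break Q=1000: TC = 74,900×£83.04 + (74,900/1000.0)×80.4 + (1000.0/2)×0.18×£83.04 = £6,233,191.56.
Lowest total cost among the candidates is at Q = 1000.0.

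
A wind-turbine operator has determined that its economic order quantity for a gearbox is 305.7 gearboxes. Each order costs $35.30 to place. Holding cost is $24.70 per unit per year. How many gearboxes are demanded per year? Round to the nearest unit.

D ≈ 32,695 gearboxes per year

Invert the EOQ relation Q*² = 2DS/H.
From Q* = √(2DS/H): D = Q*²H / (2S) = 305.7² × 24.7 / (2 × 35.3) = 32695.135.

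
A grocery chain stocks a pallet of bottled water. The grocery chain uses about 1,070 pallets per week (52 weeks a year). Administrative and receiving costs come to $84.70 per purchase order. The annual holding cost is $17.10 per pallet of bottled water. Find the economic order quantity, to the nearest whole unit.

Annual demand D = 1,070 × 52 = 55,640.
EOQ = √(2DS / H) = √(2 × 55,640 × 84.7 / 17.1).
= √(9,425,416 / 17.1) = √551,193.9181 ≈ 742.424.

Q* ≈ 742 pallets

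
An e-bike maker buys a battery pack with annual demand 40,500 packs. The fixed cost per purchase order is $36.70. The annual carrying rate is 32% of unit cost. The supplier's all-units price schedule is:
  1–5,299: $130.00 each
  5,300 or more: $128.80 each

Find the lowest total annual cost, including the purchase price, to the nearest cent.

Holding cost per unit per year at price C is H = 0.32·C.
For each price level, check whether its EOQ is feasible; otherwise the best quantity at that price is the breakpoint.
EOQ at $130.00 = 267.3 (feasible in tier 1): TC = 40,500×$130.00 + (40,500/267.3)×36.7 + (267.3/2)×0.32×$130.00 = $5,276,120.45.
EOQ at $128.80 = 268.6 < 5300, so use break Q=5300: TC = 40,500×$128.80 + (40,500/5300.0)×36.7 + (5300.0/2)×0.32×$128.80 = $5,325,902.84.
Lowest total cost among the candidates is at Q = 267.3.

TC* ≈ $5,276,120.45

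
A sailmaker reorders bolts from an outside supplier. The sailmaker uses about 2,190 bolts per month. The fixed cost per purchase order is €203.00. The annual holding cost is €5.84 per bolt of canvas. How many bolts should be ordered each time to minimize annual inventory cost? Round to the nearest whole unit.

Annual demand D = 2,190 × 12 = 26,280.
EOQ = √(2DS / H) = √(2 × 26,280 × 203 / 5.84).
= √(10,669,680 / 5.84) = √1,827,000 ≈ 1351.666.

Q* ≈ 1,352 bolts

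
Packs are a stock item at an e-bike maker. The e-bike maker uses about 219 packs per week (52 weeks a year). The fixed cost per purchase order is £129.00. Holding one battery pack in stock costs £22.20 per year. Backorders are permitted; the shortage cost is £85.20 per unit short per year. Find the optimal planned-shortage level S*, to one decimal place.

Annual demand D = 219 × 52 = 11,388.
With planned backorders, Q* = √(2DS/H) · √((H+B)/B).
√(2DS/H) = √(2 × 11,388 × 129 / 22.2) = 363.795.
√((H+B)/B) = √((22.2+85.2)/85.2) = 1.1227.
Q* ≈ 408.451.
S* = Q* · H/(H+B) = 408.451 × 22.2/107.4 ≈ 84.428.

S* ≈ 84.4 packs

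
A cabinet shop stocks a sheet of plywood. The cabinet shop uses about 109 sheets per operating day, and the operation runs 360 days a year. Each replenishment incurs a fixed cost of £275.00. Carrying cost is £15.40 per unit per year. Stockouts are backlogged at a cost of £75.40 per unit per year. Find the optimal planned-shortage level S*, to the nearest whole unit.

Annual demand D = 109 × 360 = 39,240.
With planned backorders, Q* = √(2DS/H) · √((H+B)/B).
√(2DS/H) = √(2 × 39,240 × 275 / 15.4) = 1183.819.
√((H+B)/B) = √((15.4+75.4)/75.4) = 1.0974.
Q* ≈ 1299.100.
S* = Q* · H/(H+B) = 1299.100 × 15.4/90.8 ≈ 220.332.

S* ≈ 220 sheets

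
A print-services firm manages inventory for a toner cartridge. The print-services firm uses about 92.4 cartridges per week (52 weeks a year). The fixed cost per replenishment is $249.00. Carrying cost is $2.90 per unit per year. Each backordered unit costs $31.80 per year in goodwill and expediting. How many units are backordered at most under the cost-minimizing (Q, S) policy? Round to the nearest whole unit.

S* ≈ 79 cartridges

Annual demand D = 92.4 × 52 = 4,804.8.
With planned backorders, Q* = √(2DS/H) · √((H+B)/B).
√(2DS/H) = √(2 × 4,804.8 × 249 / 2.9) = 908.350.
√((H+B)/B) = √((2.9+31.8)/31.8) = 1.0446.
Q* ≈ 948.865.
S* = Q* · H/(H+B) = 948.865 × 2.9/34.7 ≈ 79.300.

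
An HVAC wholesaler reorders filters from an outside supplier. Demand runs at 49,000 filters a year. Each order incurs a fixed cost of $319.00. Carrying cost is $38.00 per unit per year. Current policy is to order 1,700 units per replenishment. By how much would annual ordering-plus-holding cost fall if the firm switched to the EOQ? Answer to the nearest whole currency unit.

EOQ = √(2DS/H) = √(2 × 49,000 × 319 / 38) ≈ 907.02.
Cost at Q* = (D/Q*)S + (Q*/2)H = √(2DSH) ≈ $34,466.74.
Cost at Q = 1,700: (49,000/1,700)×319 + (1,700/2)×38 = $9,194.71 + $32,300.00 = $41,494.71.
Excess = $41,494.71 − $34,466.74 = $7,027.97.

Extra cost ≈ $7,028 per year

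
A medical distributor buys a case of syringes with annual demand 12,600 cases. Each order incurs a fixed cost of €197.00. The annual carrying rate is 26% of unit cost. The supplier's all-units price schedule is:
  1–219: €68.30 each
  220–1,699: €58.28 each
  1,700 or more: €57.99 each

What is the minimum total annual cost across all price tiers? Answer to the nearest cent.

Holding cost per unit per year at price C is H = 0.26·C.
Candidates are each tier's EOQ (if it falls in that tier) and each price-break quantity.
Tier 1 (€68.30): EOQ = 528.7 exceeds tier's upper bound 219, so this tier is dominated.
EOQ at €58.28 = 572.4 (feasible in tier 2): TC = 12,600×€58.28 + (12,600/572.4)×197 + (572.4/2)×0.26×€58.28 = €743,001.21.
EOQ at €57.99 = 573.8 < 1700, so use break Q=1700: TC = 12,600×€57.99 + (12,600/1700.0)×197 + (1700.0/2)×0.26×€57.99 = €744,949.91.
Lowest total cost among the candidates is at Q = 572.4.

TC* ≈ €743,001.21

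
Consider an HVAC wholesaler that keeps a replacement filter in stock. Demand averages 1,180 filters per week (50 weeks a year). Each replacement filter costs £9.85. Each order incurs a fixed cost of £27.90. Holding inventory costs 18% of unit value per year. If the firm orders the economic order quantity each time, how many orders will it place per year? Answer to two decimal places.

Annual demand D = 1,180 × 50 = 59,000.
Holding cost H = 0.18 × £9.85 = £1.7730 per unit per year.
EOQ = √(2DS/H) = √(2 × 59,000 × 27.9 / 1.773) ≈ 1362.66.
Orders per year = D / Q* = 59,000 / 1362.66 ≈ 43.298.

N ≈ 43.30 orders per year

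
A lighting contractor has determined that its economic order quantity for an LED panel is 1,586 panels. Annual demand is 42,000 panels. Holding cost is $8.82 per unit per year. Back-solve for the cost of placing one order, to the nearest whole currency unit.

Squaring Q* = √(2DS/H) gives Q*² = 2DS/H.
From Q* = √(2DS/H): S = Q*²H / (2D) = 1,586² × 8.82 / (2 × 42,000) = 264.1166.

S ≈ $264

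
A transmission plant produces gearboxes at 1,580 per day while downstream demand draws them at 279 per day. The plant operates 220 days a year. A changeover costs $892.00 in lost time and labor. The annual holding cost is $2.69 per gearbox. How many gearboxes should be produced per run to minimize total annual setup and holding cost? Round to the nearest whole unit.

Q* ≈ 7,031 gearboxes

Annual demand D = 279 × 220 = 61,380.
Production build-up factor (1 − d/p) = 1 − 279/1,580 = 0.8234.
Q* = √(2DS / (H(1 − d/p))) = √(2 × 61,380 × 892 / (2.69 × 0.8234)).
= √(109,501,920 / 2.215) ≈ 7031.122.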